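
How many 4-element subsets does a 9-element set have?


C(n,k) = n! / (k!(n-k)!)
C(9,4) = 9! / (4!5!)
= 126

C(9,4) = 126


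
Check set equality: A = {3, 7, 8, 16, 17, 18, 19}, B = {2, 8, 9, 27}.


Two sets are equal iff they have exactly the same elements.
A = {3, 7, 8, 16, 17, 18, 19}
B = {2, 8, 9, 27}
Differences: {2, 3, 7, 9, 16, 17, 18, 19, 27}
A ≠ B

No, A ≠ B


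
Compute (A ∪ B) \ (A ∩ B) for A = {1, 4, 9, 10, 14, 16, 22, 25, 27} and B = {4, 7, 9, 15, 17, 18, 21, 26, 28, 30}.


A △ B = (A \ B) ∪ (B \ A) = elements in exactly one of A or B
A \ B = {1, 10, 14, 16, 22, 25, 27}
B \ A = {7, 15, 17, 18, 21, 26, 28, 30}
A △ B = {1, 7, 10, 14, 15, 16, 17, 18, 21, 22, 25, 26, 27, 28, 30}

A △ B = {1, 7, 10, 14, 15, 16, 17, 18, 21, 22, 25, 26, 27, 28, 30}


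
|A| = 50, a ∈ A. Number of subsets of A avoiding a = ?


Subsets of A avoiding a are subsets of A \ {a}, which has 49 elements.
Count = 2^(n-1) = 2^49
= 562949953421312

Number of subsets avoiding a = 562949953421312


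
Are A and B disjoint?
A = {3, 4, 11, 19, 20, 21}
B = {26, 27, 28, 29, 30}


Disjoint means A ∩ B = ∅.
A ∩ B = ∅
A ∩ B = ∅, so A and B are disjoint.

Yes, A and B are disjoint


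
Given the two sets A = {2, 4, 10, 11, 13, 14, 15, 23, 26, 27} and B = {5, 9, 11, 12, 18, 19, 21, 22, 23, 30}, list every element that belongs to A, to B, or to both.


A ∪ B = all elements in A or B (or both)
A = {2, 4, 10, 11, 13, 14, 15, 23, 26, 27}
B = {5, 9, 11, 12, 18, 19, 21, 22, 23, 30}
A ∪ B = {2, 4, 5, 9, 10, 11, 12, 13, 14, 15, 18, 19, 21, 22, 23, 26, 27, 30}

A ∪ B = {2, 4, 5, 9, 10, 11, 12, 13, 14, 15, 18, 19, 21, 22, 23, 26, 27, 30}


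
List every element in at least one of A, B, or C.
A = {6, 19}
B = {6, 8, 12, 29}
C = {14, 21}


A ∪ B = {6, 8, 12, 19, 29}
(A ∪ B) ∪ C = {6, 8, 12, 14, 19, 21, 29}

A ∪ B ∪ C = {6, 8, 12, 14, 19, 21, 29}


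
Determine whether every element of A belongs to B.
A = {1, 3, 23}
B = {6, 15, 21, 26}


A ⊆ B means every element of A is in B.
Elements in A not in B: {1, 3, 23}
So A ⊄ B.

No, A ⊄ B


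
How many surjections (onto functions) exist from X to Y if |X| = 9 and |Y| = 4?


n = |X| = 9, k = |Y| = 4. Surjections via inclusion-exclusion:
S(n,k) = Σ(-1)^i × C(k,i) × (k-i)^n, i=0 to k
i=0: (-1)^0×C(4,0)×4^9 = 262144
i=1: (-1)^1×C(4,1)×3^9 = -78732
i=2: (-1)^2×C(4,2)×2^9 = 3072
i=3: (-1)^3×C(4,3)×1^9 = -4
i=4: (-1)^4×C(4,4)×0^9 = 0
Total = 186480

Number of surjections = 186480


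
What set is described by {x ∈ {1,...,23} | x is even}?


Checking each candidate:
Condition: even numbers in {1,...,23}
Result = {2, 4, 6, 8, 10, 12, 14, 16, 18, 20, 22}

{2, 4, 6, 8, 10, 12, 14, 16, 18, 20, 22}


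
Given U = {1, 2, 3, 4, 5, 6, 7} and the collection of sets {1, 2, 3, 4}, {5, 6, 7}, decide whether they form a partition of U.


A partition requires: (1) non-empty parts, (2) pairwise disjoint, (3) union = U
Parts: {1, 2, 3, 4}, {5, 6, 7}
Union of parts: {1, 2, 3, 4, 5, 6, 7}
U = {1, 2, 3, 4, 5, 6, 7}
All non-empty? True
Pairwise disjoint? True
Covers U? True

Yes, valid partition


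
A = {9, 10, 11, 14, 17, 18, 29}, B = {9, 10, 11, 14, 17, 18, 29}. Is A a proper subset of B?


A ⊂ B requires: A ⊆ B AND A ≠ B.
A ⊆ B? Yes
A = B? Yes
A = B, so A is not a PROPER subset.

No, A is not a proper subset of B


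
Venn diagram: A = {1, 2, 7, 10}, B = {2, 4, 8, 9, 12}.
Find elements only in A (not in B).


A = {1, 2, 7, 10}
B = {2, 4, 8, 9, 12}
Region: only in A (not in B)
Elements: {1, 7, 10}

Elements only in A (not in B): {1, 7, 10}


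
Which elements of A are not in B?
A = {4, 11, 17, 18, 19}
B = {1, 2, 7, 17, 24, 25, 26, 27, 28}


A \ B = elements in A but not in B
A = {4, 11, 17, 18, 19}
B = {1, 2, 7, 17, 24, 25, 26, 27, 28}
Remove from A any elements in B
A \ B = {4, 11, 18, 19}

A \ B = {4, 11, 18, 19}


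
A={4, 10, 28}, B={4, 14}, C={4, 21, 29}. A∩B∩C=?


A ∩ B = {4}
(A ∩ B) ∩ C = {4}

A ∩ B ∩ C = {4}


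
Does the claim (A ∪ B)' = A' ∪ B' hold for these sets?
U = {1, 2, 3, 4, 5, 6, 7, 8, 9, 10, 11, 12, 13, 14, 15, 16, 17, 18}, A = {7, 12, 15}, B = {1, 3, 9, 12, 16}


LHS: A ∪ B = {1, 3, 7, 9, 12, 15, 16}
(A ∪ B)' = U \ (A ∪ B) = {2, 4, 5, 6, 8, 10, 11, 13, 14, 17, 18}
A' = {1, 2, 3, 4, 5, 6, 8, 9, 10, 11, 13, 14, 16, 17, 18}, B' = {2, 4, 5, 6, 7, 8, 10, 11, 13, 14, 15, 17, 18}
Claimed RHS: A' ∪ B' = {1, 2, 3, 4, 5, 6, 7, 8, 9, 10, 11, 13, 14, 15, 16, 17, 18}
Identity is INVALID: LHS = {2, 4, 5, 6, 8, 10, 11, 13, 14, 17, 18} but the RHS claimed here equals {1, 2, 3, 4, 5, 6, 7, 8, 9, 10, 11, 13, 14, 15, 16, 17, 18}. The correct form is (A ∪ B)' = A' ∩ B'.

Identity is invalid: (A ∪ B)' = {2, 4, 5, 6, 8, 10, 11, 13, 14, 17, 18} but A' ∪ B' = {1, 2, 3, 4, 5, 6, 7, 8, 9, 10, 11, 13, 14, 15, 16, 17, 18}. The correct De Morgan law is (A ∪ B)' = A' ∩ B'.


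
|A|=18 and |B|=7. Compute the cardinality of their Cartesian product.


|A × B| = |A| × |B|
= 18 × 7
= 126

|A × B| = 126


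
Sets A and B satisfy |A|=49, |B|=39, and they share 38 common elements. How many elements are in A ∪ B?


|A ∪ B| = |A| + |B| - |A ∩ B|
= 49 + 39 - 38
= 50

|A ∪ B| = 50


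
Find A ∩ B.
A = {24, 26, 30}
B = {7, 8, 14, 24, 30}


A ∩ B = elements in both A and B
A = {24, 26, 30}
B = {7, 8, 14, 24, 30}
A ∩ B = {24, 30}

A ∩ B = {24, 30}


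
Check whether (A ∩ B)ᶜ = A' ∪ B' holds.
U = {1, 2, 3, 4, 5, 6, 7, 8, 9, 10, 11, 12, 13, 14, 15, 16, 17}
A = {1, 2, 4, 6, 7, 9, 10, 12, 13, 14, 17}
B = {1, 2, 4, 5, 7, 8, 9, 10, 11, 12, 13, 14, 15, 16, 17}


LHS: A ∩ B = {1, 2, 4, 7, 9, 10, 12, 13, 14, 17}
(A ∩ B)' = U \ (A ∩ B) = {3, 5, 6, 8, 11, 15, 16}
A' = {3, 5, 8, 11, 15, 16}, B' = {3, 6}
Claimed RHS: A' ∪ B' = {3, 5, 6, 8, 11, 15, 16}
Identity is VALID: LHS = RHS = {3, 5, 6, 8, 11, 15, 16} ✓

Identity is valid. (A ∩ B)' = A' ∪ B' = {3, 5, 6, 8, 11, 15, 16}


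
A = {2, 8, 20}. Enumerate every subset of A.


|A| = 3, so |P(A)| = 2^3 = 8
Enumerate subsets by cardinality (0 to 3):
∅, {2}, {8}, {20}, {2, 8}, {2, 20}, {8, 20}, {2, 8, 20}

P(A) has 8 subsets: ∅, {2}, {8}, {20}, {2, 8}, {2, 20}, {8, 20}, {2, 8, 20}


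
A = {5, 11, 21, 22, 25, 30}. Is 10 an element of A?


A = {5, 11, 21, 22, 25, 30}
Checking if 10 is in A
10 is not in A → False

10 ∉ A


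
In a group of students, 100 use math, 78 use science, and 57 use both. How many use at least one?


|A ∪ B| = |A| + |B| - |A ∩ B|
= 100 + 78 - 57
= 121

|A ∪ B| = 121


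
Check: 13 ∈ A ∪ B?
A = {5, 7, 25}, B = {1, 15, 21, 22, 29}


A = {5, 7, 25}, B = {1, 15, 21, 22, 29}
A ∪ B = all elements in A or B
A ∪ B = {1, 5, 7, 15, 21, 22, 25, 29}
Checking if 13 ∈ A ∪ B
13 is not in A ∪ B → False

13 ∉ A ∪ B


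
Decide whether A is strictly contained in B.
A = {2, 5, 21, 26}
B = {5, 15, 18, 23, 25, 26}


A ⊂ B requires: A ⊆ B AND A ≠ B.
A ⊆ B? No
A ⊄ B, so A is not a proper subset.

No, A is not a proper subset of B


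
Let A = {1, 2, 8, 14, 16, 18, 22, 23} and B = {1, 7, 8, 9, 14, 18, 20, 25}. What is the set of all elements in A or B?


A ∪ B = all elements in A or B (or both)
A = {1, 2, 8, 14, 16, 18, 22, 23}
B = {1, 7, 8, 9, 14, 18, 20, 25}
A ∪ B = {1, 2, 7, 8, 9, 14, 16, 18, 20, 22, 23, 25}

A ∪ B = {1, 2, 7, 8, 9, 14, 16, 18, 20, 22, 23, 25}


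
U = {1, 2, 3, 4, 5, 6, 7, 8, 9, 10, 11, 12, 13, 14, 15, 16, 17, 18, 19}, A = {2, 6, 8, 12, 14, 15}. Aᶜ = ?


Aᶜ = U \ A = elements in U but not in A
U = {1, 2, 3, 4, 5, 6, 7, 8, 9, 10, 11, 12, 13, 14, 15, 16, 17, 18, 19}
A = {2, 6, 8, 12, 14, 15}
Aᶜ = {1, 3, 4, 5, 7, 9, 10, 11, 13, 16, 17, 18, 19}

Aᶜ = {1, 3, 4, 5, 7, 9, 10, 11, 13, 16, 17, 18, 19}


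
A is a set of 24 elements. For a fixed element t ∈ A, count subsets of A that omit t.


Subsets of A avoiding t are subsets of A \ {t}, which has 23 elements.
Count = 2^(n-1) = 2^23
= 8388608

Number of subsets avoiding t = 8388608


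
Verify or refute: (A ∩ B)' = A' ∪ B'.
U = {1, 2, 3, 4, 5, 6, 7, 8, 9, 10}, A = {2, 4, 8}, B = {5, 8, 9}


LHS: A ∩ B = {8}
(A ∩ B)' = U \ (A ∩ B) = {1, 2, 3, 4, 5, 6, 7, 9, 10}
A' = {1, 3, 5, 6, 7, 9, 10}, B' = {1, 2, 3, 4, 6, 7, 10}
Claimed RHS: A' ∪ B' = {1, 2, 3, 4, 5, 6, 7, 9, 10}
Identity is VALID: LHS = RHS = {1, 2, 3, 4, 5, 6, 7, 9, 10} ✓

Identity is valid. (A ∩ B)' = A' ∪ B' = {1, 2, 3, 4, 5, 6, 7, 9, 10}


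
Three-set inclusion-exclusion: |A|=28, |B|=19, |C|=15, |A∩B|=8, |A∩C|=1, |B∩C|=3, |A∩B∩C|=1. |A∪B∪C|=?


|A∪B∪C| = |A|+|B|+|C| - |A∩B|-|A∩C|-|B∩C| + |A∩B∩C|
= 28+19+15 - 8-1-3 + 1
= 62 - 12 + 1
= 51

|A ∪ B ∪ C| = 51


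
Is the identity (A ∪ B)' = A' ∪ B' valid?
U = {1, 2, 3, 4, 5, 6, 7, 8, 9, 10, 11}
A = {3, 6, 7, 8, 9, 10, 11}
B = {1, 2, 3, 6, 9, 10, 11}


LHS: A ∪ B = {1, 2, 3, 6, 7, 8, 9, 10, 11}
(A ∪ B)' = U \ (A ∪ B) = {4, 5}
A' = {1, 2, 4, 5}, B' = {4, 5, 7, 8}
Claimed RHS: A' ∪ B' = {1, 2, 4, 5, 7, 8}
Identity is INVALID: LHS = {4, 5} but the RHS claimed here equals {1, 2, 4, 5, 7, 8}. The correct form is (A ∪ B)' = A' ∩ B'.

Identity is invalid: (A ∪ B)' = {4, 5} but A' ∪ B' = {1, 2, 4, 5, 7, 8}. The correct De Morgan law is (A ∪ B)' = A' ∩ B'.


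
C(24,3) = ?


C(n,k) = n! / (k!(n-k)!)
C(24,3) = 24! / (3!21!)
= 2024

C(24,3) = 2024


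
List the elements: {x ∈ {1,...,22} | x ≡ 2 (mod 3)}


Checking each candidate:
Condition: x in {1,...,22} with x ≡ 2 (mod 3)
Result = {2, 5, 8, 11, 14, 17, 20}

{2, 5, 8, 11, 14, 17, 20}


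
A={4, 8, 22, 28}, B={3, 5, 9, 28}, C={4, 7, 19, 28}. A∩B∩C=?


A ∩ B = {28}
(A ∩ B) ∩ C = {28}

A ∩ B ∩ C = {28}


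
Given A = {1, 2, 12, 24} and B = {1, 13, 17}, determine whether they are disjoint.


Disjoint means A ∩ B = ∅.
A ∩ B = {1}
A ∩ B ≠ ∅, so A and B are NOT disjoint.

No, A and B are not disjoint (A ∩ B = {1})


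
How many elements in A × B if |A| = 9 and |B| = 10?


|A × B| = |A| × |B|
= 9 × 10
= 90

|A × B| = 90


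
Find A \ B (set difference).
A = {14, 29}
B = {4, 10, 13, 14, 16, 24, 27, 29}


A \ B = elements in A but not in B
A = {14, 29}
B = {4, 10, 13, 14, 16, 24, 27, 29}
Remove from A any elements in B
A \ B = ∅

A \ B = ∅


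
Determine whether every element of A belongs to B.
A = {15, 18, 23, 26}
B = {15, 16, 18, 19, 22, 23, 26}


A ⊆ B means every element of A is in B.
All elements of A are in B.
So A ⊆ B.

Yes, A ⊆ B


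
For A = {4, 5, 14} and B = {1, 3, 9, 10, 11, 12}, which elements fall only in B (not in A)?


A = {4, 5, 14}
B = {1, 3, 9, 10, 11, 12}
Region: only in B (not in A)
Elements: {1, 3, 9, 10, 11, 12}

Elements only in B (not in A): {1, 3, 9, 10, 11, 12}


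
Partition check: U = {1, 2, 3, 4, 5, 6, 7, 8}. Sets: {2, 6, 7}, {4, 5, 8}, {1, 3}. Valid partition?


A partition requires: (1) non-empty parts, (2) pairwise disjoint, (3) union = U
Parts: {2, 6, 7}, {4, 5, 8}, {1, 3}
Union of parts: {1, 2, 3, 4, 5, 6, 7, 8}
U = {1, 2, 3, 4, 5, 6, 7, 8}
All non-empty? True
Pairwise disjoint? True
Covers U? True

Yes, valid partition


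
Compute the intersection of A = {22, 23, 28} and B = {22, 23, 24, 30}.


A ∩ B = elements in both A and B
A = {22, 23, 28}
B = {22, 23, 24, 30}
A ∩ B = {22, 23}

A ∩ B = {22, 23}


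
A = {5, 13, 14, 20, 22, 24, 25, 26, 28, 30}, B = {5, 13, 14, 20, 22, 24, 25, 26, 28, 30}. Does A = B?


Two sets are equal iff they have exactly the same elements.
A = {5, 13, 14, 20, 22, 24, 25, 26, 28, 30}
B = {5, 13, 14, 20, 22, 24, 25, 26, 28, 30}
Same elements → A = B

Yes, A = B


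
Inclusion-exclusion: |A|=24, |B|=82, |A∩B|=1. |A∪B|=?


|A ∪ B| = |A| + |B| - |A ∩ B|
= 24 + 82 - 1
= 105

|A ∪ B| = 105


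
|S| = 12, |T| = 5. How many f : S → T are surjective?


n = |S| = 12, k = |T| = 5. Surjections via inclusion-exclusion:
S(n,k) = Σ(-1)^i × C(k,i) × (k-i)^n, i=0 to k
i=0: (-1)^0×C(5,0)×5^12 = 244140625
i=1: (-1)^1×C(5,1)×4^12 = -83886080
i=2: (-1)^2×C(5,2)×3^12 = 5314410
i=3: (-1)^3×C(5,3)×2^12 = -40960
i=4: (-1)^4×C(5,4)×1^12 = 5
i=5: (-1)^5×C(5,5)×0^12 = 0
Total = 165528000

Number of surjections = 165528000


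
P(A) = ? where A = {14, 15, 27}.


|A| = 3, so |P(A)| = 2^3 = 8
Enumerate subsets by cardinality (0 to 3):
∅, {14}, {15}, {27}, {14, 15}, {14, 27}, {15, 27}, {14, 15, 27}

P(A) has 8 subsets: ∅, {14}, {15}, {27}, {14, 15}, {14, 27}, {15, 27}, {14, 15, 27}


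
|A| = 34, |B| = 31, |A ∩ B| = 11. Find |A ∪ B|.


|A ∪ B| = |A| + |B| - |A ∩ B|
= 34 + 31 - 11
= 54

|A ∪ B| = 54


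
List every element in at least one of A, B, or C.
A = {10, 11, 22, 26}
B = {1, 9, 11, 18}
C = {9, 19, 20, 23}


A ∪ B = {1, 9, 10, 11, 18, 22, 26}
(A ∪ B) ∪ C = {1, 9, 10, 11, 18, 19, 20, 22, 23, 26}

A ∪ B ∪ C = {1, 9, 10, 11, 18, 19, 20, 22, 23, 26}


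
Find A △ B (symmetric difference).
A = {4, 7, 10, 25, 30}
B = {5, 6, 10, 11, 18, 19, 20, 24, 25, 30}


A △ B = (A \ B) ∪ (B \ A) = elements in exactly one of A or B
A \ B = {4, 7}
B \ A = {5, 6, 11, 18, 19, 20, 24}
A △ B = {4, 5, 6, 7, 11, 18, 19, 20, 24}

A △ B = {4, 5, 6, 7, 11, 18, 19, 20, 24}


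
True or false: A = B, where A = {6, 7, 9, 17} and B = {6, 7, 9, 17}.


Two sets are equal iff they have exactly the same elements.
A = {6, 7, 9, 17}
B = {6, 7, 9, 17}
Same elements → A = B

Yes, A = B


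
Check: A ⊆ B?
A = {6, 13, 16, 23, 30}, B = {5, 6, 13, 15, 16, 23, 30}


A ⊆ B means every element of A is in B.
All elements of A are in B.
So A ⊆ B.

Yes, A ⊆ B


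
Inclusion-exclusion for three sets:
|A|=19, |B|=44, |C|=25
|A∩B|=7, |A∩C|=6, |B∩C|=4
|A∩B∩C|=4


|A∪B∪C| = |A|+|B|+|C| - |A∩B|-|A∩C|-|B∩C| + |A∩B∩C|
= 19+44+25 - 7-6-4 + 4
= 88 - 17 + 4
= 75

|A ∪ B ∪ C| = 75


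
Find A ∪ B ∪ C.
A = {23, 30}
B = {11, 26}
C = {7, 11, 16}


A ∪ B = {11, 23, 26, 30}
(A ∪ B) ∪ C = {7, 11, 16, 23, 26, 30}

A ∪ B ∪ C = {7, 11, 16, 23, 26, 30}


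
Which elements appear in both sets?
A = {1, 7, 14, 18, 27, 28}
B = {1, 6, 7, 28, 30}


A ∩ B = elements in both A and B
A = {1, 7, 14, 18, 27, 28}
B = {1, 6, 7, 28, 30}
A ∩ B = {1, 7, 28}

A ∩ B = {1, 7, 28}


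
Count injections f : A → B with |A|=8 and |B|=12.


An injection sends each of |A| = 8 inputs to a distinct output in B.
# injections = |B|·(|B|-1)·…·(|B|-|A|+1) = 12! / (12 - 8)!
= 12 × 11 × 10 × 9 × 8 × 7 × 6 × 5
= 19958400

Number of injections = 19958400


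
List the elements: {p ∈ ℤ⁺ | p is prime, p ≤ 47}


Checking each candidate:
Condition: primes ≤ 47
Result = {2, 3, 5, 7, 11, 13, 17, 19, 23, 29, 31, 37, 41, 43, 47}

{2, 3, 5, 7, 11, 13, 17, 19, 23, 29, 31, 37, 41, 43, 47}


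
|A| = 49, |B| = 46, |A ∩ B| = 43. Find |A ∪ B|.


|A ∪ B| = |A| + |B| - |A ∩ B|
= 49 + 46 - 43
= 52

|A ∪ B| = 52


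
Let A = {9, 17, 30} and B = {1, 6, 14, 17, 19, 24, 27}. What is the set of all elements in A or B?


A ∪ B = all elements in A or B (or both)
A = {9, 17, 30}
B = {1, 6, 14, 17, 19, 24, 27}
A ∪ B = {1, 6, 9, 14, 17, 19, 24, 27, 30}

A ∪ B = {1, 6, 9, 14, 17, 19, 24, 27, 30}


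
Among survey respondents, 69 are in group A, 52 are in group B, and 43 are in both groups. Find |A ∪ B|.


|A ∪ B| = |A| + |B| - |A ∩ B|
= 69 + 52 - 43
= 78

|A ∪ B| = 78


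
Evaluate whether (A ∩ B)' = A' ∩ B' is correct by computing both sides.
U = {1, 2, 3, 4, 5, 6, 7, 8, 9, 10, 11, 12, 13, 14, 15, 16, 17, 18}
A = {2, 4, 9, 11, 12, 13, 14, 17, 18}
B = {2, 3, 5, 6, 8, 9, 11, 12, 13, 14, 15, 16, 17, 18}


LHS: A ∩ B = {2, 9, 11, 12, 13, 14, 17, 18}
(A ∩ B)' = U \ (A ∩ B) = {1, 3, 4, 5, 6, 7, 8, 10, 15, 16}
A' = {1, 3, 5, 6, 7, 8, 10, 15, 16}, B' = {1, 4, 7, 10}
Claimed RHS: A' ∩ B' = {1, 7, 10}
Identity is INVALID: LHS = {1, 3, 4, 5, 6, 7, 8, 10, 15, 16} but the RHS claimed here equals {1, 7, 10}. The correct form is (A ∩ B)' = A' ∪ B'.

Identity is invalid: (A ∩ B)' = {1, 3, 4, 5, 6, 7, 8, 10, 15, 16} but A' ∩ B' = {1, 7, 10}. The correct De Morgan law is (A ∩ B)' = A' ∪ B'.


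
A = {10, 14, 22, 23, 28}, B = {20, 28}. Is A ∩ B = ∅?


Disjoint means A ∩ B = ∅.
A ∩ B = {28}
A ∩ B ≠ ∅, so A and B are NOT disjoint.

No, A and B are not disjoint (A ∩ B = {28})


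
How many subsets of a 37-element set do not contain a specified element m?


Subsets of A avoiding m are subsets of A \ {m}, which has 36 elements.
Count = 2^(n-1) = 2^36
= 68719476736

Number of subsets avoiding m = 68719476736


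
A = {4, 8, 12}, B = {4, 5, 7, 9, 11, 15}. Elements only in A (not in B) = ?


A = {4, 8, 12}
B = {4, 5, 7, 9, 11, 15}
Region: only in A (not in B)
Elements: {8, 12}

Elements only in A (not in B): {8, 12}


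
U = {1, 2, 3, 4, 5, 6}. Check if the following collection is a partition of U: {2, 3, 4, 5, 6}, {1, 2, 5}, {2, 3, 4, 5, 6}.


A partition requires: (1) non-empty parts, (2) pairwise disjoint, (3) union = U
Parts: {2, 3, 4, 5, 6}, {1, 2, 5}, {2, 3, 4, 5, 6}
Union of parts: {1, 2, 3, 4, 5, 6}
U = {1, 2, 3, 4, 5, 6}
All non-empty? True
Pairwise disjoint? False
Covers U? True

No, not a valid partition


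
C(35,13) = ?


C(n,k) = n! / (k!(n-k)!)
C(35,13) = 35! / (13!22!)
= 1476337800

C(35,13) = 1476337800


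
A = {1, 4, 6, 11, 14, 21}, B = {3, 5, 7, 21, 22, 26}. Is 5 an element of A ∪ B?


A = {1, 4, 6, 11, 14, 21}, B = {3, 5, 7, 21, 22, 26}
A ∪ B = all elements in A or B
A ∪ B = {1, 3, 4, 5, 6, 7, 11, 14, 21, 22, 26}
Checking if 5 ∈ A ∪ B
5 is in A ∪ B → True

5 ∈ A ∪ B


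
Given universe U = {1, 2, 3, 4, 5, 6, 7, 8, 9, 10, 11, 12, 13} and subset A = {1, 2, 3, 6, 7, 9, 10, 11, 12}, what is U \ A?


Aᶜ = U \ A = elements in U but not in A
U = {1, 2, 3, 4, 5, 6, 7, 8, 9, 10, 11, 12, 13}
A = {1, 2, 3, 6, 7, 9, 10, 11, 12}
Aᶜ = {4, 5, 8, 13}

Aᶜ = {4, 5, 8, 13}


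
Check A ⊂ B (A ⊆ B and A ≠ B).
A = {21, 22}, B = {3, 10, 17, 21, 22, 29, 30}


A ⊂ B requires: A ⊆ B AND A ≠ B.
A ⊆ B? Yes
A = B? No
A ⊂ B: Yes (A is a proper subset of B)

Yes, A ⊂ B


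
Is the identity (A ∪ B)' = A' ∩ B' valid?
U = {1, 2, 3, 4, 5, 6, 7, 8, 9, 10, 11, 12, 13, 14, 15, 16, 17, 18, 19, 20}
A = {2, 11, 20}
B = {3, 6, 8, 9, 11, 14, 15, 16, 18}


LHS: A ∪ B = {2, 3, 6, 8, 9, 11, 14, 15, 16, 18, 20}
(A ∪ B)' = U \ (A ∪ B) = {1, 4, 5, 7, 10, 12, 13, 17, 19}
A' = {1, 3, 4, 5, 6, 7, 8, 9, 10, 12, 13, 14, 15, 16, 17, 18, 19}, B' = {1, 2, 4, 5, 7, 10, 12, 13, 17, 19, 20}
Claimed RHS: A' ∩ B' = {1, 4, 5, 7, 10, 12, 13, 17, 19}
Identity is VALID: LHS = RHS = {1, 4, 5, 7, 10, 12, 13, 17, 19} ✓

Identity is valid. (A ∪ B)' = A' ∩ B' = {1, 4, 5, 7, 10, 12, 13, 17, 19}


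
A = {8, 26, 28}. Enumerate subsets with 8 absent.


A subset of A that omits 8 is a subset of A \ {8}, so there are 2^(n-1) = 2^2 = 4 of them.
Subsets excluding 8: ∅, {26}, {28}, {26, 28}

Subsets excluding 8 (4 total): ∅, {26}, {28}, {26, 28}


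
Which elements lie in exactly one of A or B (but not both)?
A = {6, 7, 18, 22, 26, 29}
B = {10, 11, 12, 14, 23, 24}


A △ B = (A \ B) ∪ (B \ A) = elements in exactly one of A or B
A \ B = {6, 7, 18, 22, 26, 29}
B \ A = {10, 11, 12, 14, 23, 24}
A △ B = {6, 7, 10, 11, 12, 14, 18, 22, 23, 24, 26, 29}

A △ B = {6, 7, 10, 11, 12, 14, 18, 22, 23, 24, 26, 29}


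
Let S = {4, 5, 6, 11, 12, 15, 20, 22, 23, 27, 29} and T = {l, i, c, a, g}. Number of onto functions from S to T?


n = |S| = 11, k = |T| = 5. Surjections via inclusion-exclusion:
S(n,k) = Σ(-1)^i × C(k,i) × (k-i)^n, i=0 to k
i=0: (-1)^0×C(5,0)×5^11 = 48828125
i=1: (-1)^1×C(5,1)×4^11 = -20971520
i=2: (-1)^2×C(5,2)×3^11 = 1771470
i=3: (-1)^3×C(5,3)×2^11 = -20480
i=4: (-1)^4×C(5,4)×1^11 = 5
i=5: (-1)^5×C(5,5)×0^11 = 0
Total = 29607600

Number of surjections = 29607600


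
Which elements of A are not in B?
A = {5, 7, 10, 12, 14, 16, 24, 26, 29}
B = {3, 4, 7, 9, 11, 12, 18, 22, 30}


A \ B = elements in A but not in B
A = {5, 7, 10, 12, 14, 16, 24, 26, 29}
B = {3, 4, 7, 9, 11, 12, 18, 22, 30}
Remove from A any elements in B
A \ B = {5, 10, 14, 16, 24, 26, 29}

A \ B = {5, 10, 14, 16, 24, 26, 29}


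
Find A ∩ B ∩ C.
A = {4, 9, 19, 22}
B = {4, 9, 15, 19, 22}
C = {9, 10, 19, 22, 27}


A ∩ B = {4, 9, 19, 22}
(A ∩ B) ∩ C = {9, 19, 22}

A ∩ B ∩ C = {9, 19, 22}


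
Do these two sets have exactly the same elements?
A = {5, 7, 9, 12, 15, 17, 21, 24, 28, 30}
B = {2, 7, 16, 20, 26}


Two sets are equal iff they have exactly the same elements.
A = {5, 7, 9, 12, 15, 17, 21, 24, 28, 30}
B = {2, 7, 16, 20, 26}
Differences: {2, 5, 9, 12, 15, 16, 17, 20, 21, 24, 26, 28, 30}
A ≠ B

No, A ≠ B


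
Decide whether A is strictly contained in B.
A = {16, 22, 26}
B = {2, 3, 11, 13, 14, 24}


A ⊂ B requires: A ⊆ B AND A ≠ B.
A ⊆ B? No
A ⊄ B, so A is not a proper subset.

No, A is not a proper subset of B


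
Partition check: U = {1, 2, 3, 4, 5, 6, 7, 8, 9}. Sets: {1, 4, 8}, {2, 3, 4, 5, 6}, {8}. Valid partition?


A partition requires: (1) non-empty parts, (2) pairwise disjoint, (3) union = U
Parts: {1, 4, 8}, {2, 3, 4, 5, 6}, {8}
Union of parts: {1, 2, 3, 4, 5, 6, 8}
U = {1, 2, 3, 4, 5, 6, 7, 8, 9}
All non-empty? True
Pairwise disjoint? False
Covers U? False

No, not a valid partition


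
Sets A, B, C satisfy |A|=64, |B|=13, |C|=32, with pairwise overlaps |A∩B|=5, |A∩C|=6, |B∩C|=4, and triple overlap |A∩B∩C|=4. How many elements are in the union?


|A∪B∪C| = |A|+|B|+|C| - |A∩B|-|A∩C|-|B∩C| + |A∩B∩C|
= 64+13+32 - 5-6-4 + 4
= 109 - 15 + 4
= 98

|A ∪ B ∪ C| = 98


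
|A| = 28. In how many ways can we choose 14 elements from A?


C(n,k) = n! / (k!(n-k)!)
C(28,14) = 28! / (14!14!)
= 40116600

C(28,14) = 40116600


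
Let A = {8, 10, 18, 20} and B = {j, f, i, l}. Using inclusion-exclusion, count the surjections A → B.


n = |A| = 4, k = |B| = 4. Surjections via inclusion-exclusion:
S(n,k) = Σ(-1)^i × C(k,i) × (k-i)^n, i=0 to k
i=0: (-1)^0×C(4,0)×4^4 = 256
i=1: (-1)^1×C(4,1)×3^4 = -324
i=2: (-1)^2×C(4,2)×2^4 = 96
i=3: (-1)^3×C(4,3)×1^4 = -4
i=4: (-1)^4×C(4,4)×0^4 = 0
Total = 24

Number of surjections = 24


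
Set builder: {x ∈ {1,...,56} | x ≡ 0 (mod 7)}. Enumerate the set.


Checking each candidate:
Condition: x in {1,...,56} with x ≡ 0 (mod 7)
Result = {7, 14, 21, 28, 35, 42, 49, 56}

{7, 14, 21, 28, 35, 42, 49, 56}


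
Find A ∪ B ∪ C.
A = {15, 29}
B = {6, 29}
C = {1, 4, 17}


A ∪ B = {6, 15, 29}
(A ∪ B) ∪ C = {1, 4, 6, 15, 17, 29}

A ∪ B ∪ C = {1, 4, 6, 15, 17, 29}


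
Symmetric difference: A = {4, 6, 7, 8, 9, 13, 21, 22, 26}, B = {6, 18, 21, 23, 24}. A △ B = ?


A △ B = (A \ B) ∪ (B \ A) = elements in exactly one of A or B
A \ B = {4, 7, 8, 9, 13, 22, 26}
B \ A = {18, 23, 24}
A △ B = {4, 7, 8, 9, 13, 18, 22, 23, 24, 26}

A △ B = {4, 7, 8, 9, 13, 18, 22, 23, 24, 26}


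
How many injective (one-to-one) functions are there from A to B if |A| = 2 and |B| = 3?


An injection sends each of |A| = 2 inputs to a distinct output in B.
# injections = |B|·(|B|-1)·…·(|B|-|A|+1) = 3! / (3 - 2)!
= 3 × 2
= 6

Number of injections = 6


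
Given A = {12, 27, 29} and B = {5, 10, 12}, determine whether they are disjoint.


Disjoint means A ∩ B = ∅.
A ∩ B = {12}
A ∩ B ≠ ∅, so A and B are NOT disjoint.

No, A and B are not disjoint (A ∩ B = {12})


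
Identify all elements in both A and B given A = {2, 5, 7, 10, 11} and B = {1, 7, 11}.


A = {2, 5, 7, 10, 11}
B = {1, 7, 11}
Region: in both A and B
Elements: {7, 11}

Elements in both A and B: {7, 11}


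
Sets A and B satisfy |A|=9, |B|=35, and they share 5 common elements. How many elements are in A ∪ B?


|A ∪ B| = |A| + |B| - |A ∩ B|
= 9 + 35 - 5
= 39

|A ∪ B| = 39


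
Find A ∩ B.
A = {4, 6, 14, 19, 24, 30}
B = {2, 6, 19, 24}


A ∩ B = elements in both A and B
A = {4, 6, 14, 19, 24, 30}
B = {2, 6, 19, 24}
A ∩ B = {6, 19, 24}

A ∩ B = {6, 19, 24}


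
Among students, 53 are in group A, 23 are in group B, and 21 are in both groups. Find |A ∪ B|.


|A ∪ B| = |A| + |B| - |A ∩ B|
= 53 + 23 - 21
= 55

|A ∪ B| = 55


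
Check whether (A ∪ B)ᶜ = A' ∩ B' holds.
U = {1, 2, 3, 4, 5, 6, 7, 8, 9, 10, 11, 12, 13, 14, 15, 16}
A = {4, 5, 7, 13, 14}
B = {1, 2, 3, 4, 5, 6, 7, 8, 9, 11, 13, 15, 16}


LHS: A ∪ B = {1, 2, 3, 4, 5, 6, 7, 8, 9, 11, 13, 14, 15, 16}
(A ∪ B)' = U \ (A ∪ B) = {10, 12}
A' = {1, 2, 3, 6, 8, 9, 10, 11, 12, 15, 16}, B' = {10, 12, 14}
Claimed RHS: A' ∩ B' = {10, 12}
Identity is VALID: LHS = RHS = {10, 12} ✓

Identity is valid. (A ∪ B)' = A' ∩ B' = {10, 12}


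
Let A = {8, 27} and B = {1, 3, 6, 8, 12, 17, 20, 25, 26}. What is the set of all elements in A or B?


A ∪ B = all elements in A or B (or both)
A = {8, 27}
B = {1, 3, 6, 8, 12, 17, 20, 25, 26}
A ∪ B = {1, 3, 6, 8, 12, 17, 20, 25, 26, 27}

A ∪ B = {1, 3, 6, 8, 12, 17, 20, 25, 26, 27}


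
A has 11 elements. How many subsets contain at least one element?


Total subsets = 2^n = 2^11 = 2048
Non-empty subsets exclude the empty set: 2^n - 1
= 2048 - 1
= 2047

Number of non-empty subsets = 2047


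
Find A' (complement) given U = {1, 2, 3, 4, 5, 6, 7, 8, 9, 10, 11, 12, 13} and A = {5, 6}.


Aᶜ = U \ A = elements in U but not in A
U = {1, 2, 3, 4, 5, 6, 7, 8, 9, 10, 11, 12, 13}
A = {5, 6}
Aᶜ = {1, 2, 3, 4, 7, 8, 9, 10, 11, 12, 13}

Aᶜ = {1, 2, 3, 4, 7, 8, 9, 10, 11, 12, 13}


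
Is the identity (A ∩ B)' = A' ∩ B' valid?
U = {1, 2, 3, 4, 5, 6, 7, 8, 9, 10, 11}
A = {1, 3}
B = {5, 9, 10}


LHS: A ∩ B = ∅
(A ∩ B)' = U \ (A ∩ B) = {1, 2, 3, 4, 5, 6, 7, 8, 9, 10, 11}
A' = {2, 4, 5, 6, 7, 8, 9, 10, 11}, B' = {1, 2, 3, 4, 6, 7, 8, 11}
Claimed RHS: A' ∩ B' = {2, 4, 6, 7, 8, 11}
Identity is INVALID: LHS = {1, 2, 3, 4, 5, 6, 7, 8, 9, 10, 11} but the RHS claimed here equals {2, 4, 6, 7, 8, 11}. The correct form is (A ∩ B)' = A' ∪ B'.

Identity is invalid: (A ∩ B)' = {1, 2, 3, 4, 5, 6, 7, 8, 9, 10, 11} but A' ∩ B' = {2, 4, 6, 7, 8, 11}. The correct De Morgan law is (A ∩ B)' = A' ∪ B'.


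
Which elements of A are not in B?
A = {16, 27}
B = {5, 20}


A \ B = elements in A but not in B
A = {16, 27}
B = {5, 20}
Remove from A any elements in B
A \ B = {16, 27}

A \ B = {16, 27}


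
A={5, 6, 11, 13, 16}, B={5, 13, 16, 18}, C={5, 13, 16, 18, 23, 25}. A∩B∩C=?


A ∩ B = {5, 13, 16}
(A ∩ B) ∩ C = {5, 13, 16}

A ∩ B ∩ C = {5, 13, 16}


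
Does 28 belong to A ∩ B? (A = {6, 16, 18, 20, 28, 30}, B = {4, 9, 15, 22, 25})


A = {6, 16, 18, 20, 28, 30}, B = {4, 9, 15, 22, 25}
A ∩ B = elements in both A and B
A ∩ B = ∅
Checking if 28 ∈ A ∩ B
28 is not in A ∩ B → False

28 ∉ A ∩ B


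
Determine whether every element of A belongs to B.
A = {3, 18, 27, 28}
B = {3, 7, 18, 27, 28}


A ⊆ B means every element of A is in B.
All elements of A are in B.
So A ⊆ B.

Yes, A ⊆ B


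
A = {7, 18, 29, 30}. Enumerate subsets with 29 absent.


A subset of A that omits 29 is a subset of A \ {29}, so there are 2^(n-1) = 2^3 = 8 of them.
Subsets excluding 29: ∅, {7}, {18}, {30}, {7, 18}, {7, 30}, {18, 30}, {7, 18, 30}

Subsets excluding 29 (8 total): ∅, {7}, {18}, {30}, {7, 18}, {7, 30}, {18, 30}, {7, 18, 30}


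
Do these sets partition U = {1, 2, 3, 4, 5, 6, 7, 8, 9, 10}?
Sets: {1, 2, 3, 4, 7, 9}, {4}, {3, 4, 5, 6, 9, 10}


A partition requires: (1) non-empty parts, (2) pairwise disjoint, (3) union = U
Parts: {1, 2, 3, 4, 7, 9}, {4}, {3, 4, 5, 6, 9, 10}
Union of parts: {1, 2, 3, 4, 5, 6, 7, 9, 10}
U = {1, 2, 3, 4, 5, 6, 7, 8, 9, 10}
All non-empty? True
Pairwise disjoint? False
Covers U? False

No, not a valid partition


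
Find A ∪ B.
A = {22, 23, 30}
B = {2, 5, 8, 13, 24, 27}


A ∪ B = all elements in A or B (or both)
A = {22, 23, 30}
B = {2, 5, 8, 13, 24, 27}
A ∪ B = {2, 5, 8, 13, 22, 23, 24, 27, 30}

A ∪ B = {2, 5, 8, 13, 22, 23, 24, 27, 30}


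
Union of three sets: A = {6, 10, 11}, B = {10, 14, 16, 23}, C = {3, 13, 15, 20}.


A ∪ B = {6, 10, 11, 14, 16, 23}
(A ∪ B) ∪ C = {3, 6, 10, 11, 13, 14, 15, 16, 20, 23}

A ∪ B ∪ C = {3, 6, 10, 11, 13, 14, 15, 16, 20, 23}


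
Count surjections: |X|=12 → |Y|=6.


n = |X| = 12, k = |Y| = 6. Surjections via inclusion-exclusion:
S(n,k) = Σ(-1)^i × C(k,i) × (k-i)^n, i=0 to k
i=0: (-1)^0×C(6,0)×6^12 = 2176782336
i=1: (-1)^1×C(6,1)×5^12 = -1464843750
i=2: (-1)^2×C(6,2)×4^12 = 251658240
i=3: (-1)^3×C(6,3)×3^12 = -10628820
i=4: (-1)^4×C(6,4)×2^12 = 61440
i=5: (-1)^5×C(6,5)×1^12 = -6
i=6: (-1)^6×C(6,6)×0^12 = 0
Total = 953029440

Number of surjections = 953029440


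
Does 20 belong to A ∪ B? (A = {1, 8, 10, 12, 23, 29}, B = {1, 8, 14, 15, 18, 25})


A = {1, 8, 10, 12, 23, 29}, B = {1, 8, 14, 15, 18, 25}
A ∪ B = all elements in A or B
A ∪ B = {1, 8, 10, 12, 14, 15, 18, 23, 25, 29}
Checking if 20 ∈ A ∪ B
20 is not in A ∪ B → False

20 ∉ A ∪ B


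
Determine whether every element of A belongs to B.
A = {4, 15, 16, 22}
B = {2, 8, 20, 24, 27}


A ⊆ B means every element of A is in B.
Elements in A not in B: {4, 15, 16, 22}
So A ⊄ B.

No, A ⊄ B


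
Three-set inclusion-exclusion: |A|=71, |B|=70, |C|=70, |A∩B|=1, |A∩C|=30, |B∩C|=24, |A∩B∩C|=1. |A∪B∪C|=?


|A∪B∪C| = |A|+|B|+|C| - |A∩B|-|A∩C|-|B∩C| + |A∩B∩C|
= 71+70+70 - 1-30-24 + 1
= 211 - 55 + 1
= 157

|A ∪ B ∪ C| = 157


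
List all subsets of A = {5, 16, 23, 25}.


|A| = 4, so |P(A)| = 2^4 = 16
Enumerate subsets by cardinality (0 to 4):
∅, {5}, {16}, {23}, {25}, {5, 16}, {5, 23}, {5, 25}, {16, 23}, {16, 25}, {23, 25}, {5, 16, 23}, {5, 16, 25}, {5, 23, 25}, {16, 23, 25}, {5, 16, 23, 25}

P(A) has 16 subsets: ∅, {5}, {16}, {23}, {25}, {5, 16}, {5, 23}, {5, 25}, {16, 23}, {16, 25}, {23, 25}, {5, 16, 23}, {5, 16, 25}, {5, 23, 25}, {16, 23, 25}, {5, 16, 23, 25}


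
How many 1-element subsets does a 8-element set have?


C(n,k) = n! / (k!(n-k)!)
C(8,1) = 8! / (1!7!)
= 8

C(8,1) = 8


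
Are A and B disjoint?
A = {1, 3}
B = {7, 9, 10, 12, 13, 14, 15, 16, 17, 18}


Disjoint means A ∩ B = ∅.
A ∩ B = ∅
A ∩ B = ∅, so A and B are disjoint.

Yes, A and B are disjoint


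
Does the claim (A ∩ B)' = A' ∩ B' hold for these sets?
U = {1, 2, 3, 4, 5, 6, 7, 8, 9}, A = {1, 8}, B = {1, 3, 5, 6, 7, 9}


LHS: A ∩ B = {1}
(A ∩ B)' = U \ (A ∩ B) = {2, 3, 4, 5, 6, 7, 8, 9}
A' = {2, 3, 4, 5, 6, 7, 9}, B' = {2, 4, 8}
Claimed RHS: A' ∩ B' = {2, 4}
Identity is INVALID: LHS = {2, 3, 4, 5, 6, 7, 8, 9} but the RHS claimed here equals {2, 4}. The correct form is (A ∩ B)' = A' ∪ B'.

Identity is invalid: (A ∩ B)' = {2, 3, 4, 5, 6, 7, 8, 9} but A' ∩ B' = {2, 4}. The correct De Morgan law is (A ∩ B)' = A' ∪ B'.


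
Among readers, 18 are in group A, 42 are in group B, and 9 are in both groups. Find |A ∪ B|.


|A ∪ B| = |A| + |B| - |A ∩ B|
= 18 + 42 - 9
= 51

|A ∪ B| = 51


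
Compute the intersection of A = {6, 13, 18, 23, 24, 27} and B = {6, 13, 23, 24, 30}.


A ∩ B = elements in both A and B
A = {6, 13, 18, 23, 24, 27}
B = {6, 13, 23, 24, 30}
A ∩ B = {6, 13, 23, 24}

A ∩ B = {6, 13, 23, 24}


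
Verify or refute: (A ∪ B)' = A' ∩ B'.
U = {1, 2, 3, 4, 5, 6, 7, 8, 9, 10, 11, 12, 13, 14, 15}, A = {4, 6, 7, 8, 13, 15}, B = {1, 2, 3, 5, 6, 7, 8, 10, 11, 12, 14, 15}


LHS: A ∪ B = {1, 2, 3, 4, 5, 6, 7, 8, 10, 11, 12, 13, 14, 15}
(A ∪ B)' = U \ (A ∪ B) = {9}
A' = {1, 2, 3, 5, 9, 10, 11, 12, 14}, B' = {4, 9, 13}
Claimed RHS: A' ∩ B' = {9}
Identity is VALID: LHS = RHS = {9} ✓

Identity is valid. (A ∪ B)' = A' ∩ B' = {9}


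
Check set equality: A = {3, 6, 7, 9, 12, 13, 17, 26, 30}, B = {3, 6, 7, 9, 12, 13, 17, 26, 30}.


Two sets are equal iff they have exactly the same elements.
A = {3, 6, 7, 9, 12, 13, 17, 26, 30}
B = {3, 6, 7, 9, 12, 13, 17, 26, 30}
Same elements → A = B

Yes, A = B


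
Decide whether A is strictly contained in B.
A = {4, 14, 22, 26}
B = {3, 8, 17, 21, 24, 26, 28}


A ⊂ B requires: A ⊆ B AND A ≠ B.
A ⊆ B? No
A ⊄ B, so A is not a proper subset.

No, A is not a proper subset of B


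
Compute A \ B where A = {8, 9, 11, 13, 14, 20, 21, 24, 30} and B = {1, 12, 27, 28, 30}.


A \ B = elements in A but not in B
A = {8, 9, 11, 13, 14, 20, 21, 24, 30}
B = {1, 12, 27, 28, 30}
Remove from A any elements in B
A \ B = {8, 9, 11, 13, 14, 20, 21, 24}

A \ B = {8, 9, 11, 13, 14, 20, 21, 24}


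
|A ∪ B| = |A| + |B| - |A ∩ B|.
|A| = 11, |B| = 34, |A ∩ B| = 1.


|A ∪ B| = |A| + |B| - |A ∩ B|
= 11 + 34 - 1
= 44

|A ∪ B| = 44


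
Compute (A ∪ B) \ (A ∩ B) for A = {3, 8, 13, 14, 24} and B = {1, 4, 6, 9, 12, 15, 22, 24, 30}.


A △ B = (A \ B) ∪ (B \ A) = elements in exactly one of A or B
A \ B = {3, 8, 13, 14}
B \ A = {1, 4, 6, 9, 12, 15, 22, 30}
A △ B = {1, 3, 4, 6, 8, 9, 12, 13, 14, 15, 22, 30}

A △ B = {1, 3, 4, 6, 8, 9, 12, 13, 14, 15, 22, 30}


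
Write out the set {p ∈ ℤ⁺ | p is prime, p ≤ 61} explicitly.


Checking each candidate:
Condition: primes ≤ 61
Result = {2, 3, 5, 7, 11, 13, 17, 19, 23, 29, 31, 37, 41, 43, 47, 53, 59, 61}

{2, 3, 5, 7, 11, 13, 17, 19, 23, 29, 31, 37, 41, 43, 47, 53, 59, 61}


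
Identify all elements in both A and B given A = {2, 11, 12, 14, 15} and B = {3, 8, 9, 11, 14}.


A = {2, 11, 12, 14, 15}
B = {3, 8, 9, 11, 14}
Region: in both A and B
Elements: {11, 14}

Elements in both A and B: {11, 14}


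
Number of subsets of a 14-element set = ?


Number of subsets = 2^n
= 2^14
= 16384

|P(A)| = 16384


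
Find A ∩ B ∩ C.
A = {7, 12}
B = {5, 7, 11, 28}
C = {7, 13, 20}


A ∩ B = {7}
(A ∩ B) ∩ C = {7}

A ∩ B ∩ C = {7}


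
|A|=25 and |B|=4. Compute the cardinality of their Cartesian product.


|A × B| = |A| × |B|
= 25 × 4
= 100

|A × B| = 100


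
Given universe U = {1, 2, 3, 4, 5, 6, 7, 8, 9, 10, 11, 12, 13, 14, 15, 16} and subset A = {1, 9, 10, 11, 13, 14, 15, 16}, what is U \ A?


Aᶜ = U \ A = elements in U but not in A
U = {1, 2, 3, 4, 5, 6, 7, 8, 9, 10, 11, 12, 13, 14, 15, 16}
A = {1, 9, 10, 11, 13, 14, 15, 16}
Aᶜ = {2, 3, 4, 5, 6, 7, 8, 12}

Aᶜ = {2, 3, 4, 5, 6, 7, 8, 12}


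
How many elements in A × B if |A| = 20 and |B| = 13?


|A × B| = |A| × |B|
= 20 × 13
= 260

|A × B| = 260


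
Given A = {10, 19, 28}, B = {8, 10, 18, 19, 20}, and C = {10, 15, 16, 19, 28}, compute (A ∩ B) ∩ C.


A ∩ B = {10, 19}
(A ∩ B) ∩ C = {10, 19}

A ∩ B ∩ C = {10, 19}


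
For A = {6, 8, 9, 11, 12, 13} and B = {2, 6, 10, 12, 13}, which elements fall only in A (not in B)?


A = {6, 8, 9, 11, 12, 13}
B = {2, 6, 10, 12, 13}
Region: only in A (not in B)
Elements: {8, 9, 11}

Elements only in A (not in B): {8, 9, 11}


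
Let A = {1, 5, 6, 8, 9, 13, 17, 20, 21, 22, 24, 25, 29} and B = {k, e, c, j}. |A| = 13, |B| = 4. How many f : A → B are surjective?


n = |A| = 13, k = |B| = 4. Surjections via inclusion-exclusion:
S(n,k) = Σ(-1)^i × C(k,i) × (k-i)^n, i=0 to k
i=0: (-1)^0×C(4,0)×4^13 = 67108864
i=1: (-1)^1×C(4,1)×3^13 = -6377292
i=2: (-1)^2×C(4,2)×2^13 = 49152
i=3: (-1)^3×C(4,3)×1^13 = -4
i=4: (-1)^4×C(4,4)×0^13 = 0
Total = 60780720

Number of surjections = 60780720


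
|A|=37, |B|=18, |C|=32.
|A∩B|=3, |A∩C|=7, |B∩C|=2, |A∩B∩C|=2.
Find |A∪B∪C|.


|A∪B∪C| = |A|+|B|+|C| - |A∩B|-|A∩C|-|B∩C| + |A∩B∩C|
= 37+18+32 - 3-7-2 + 2
= 87 - 12 + 2
= 77

|A ∪ B ∪ C| = 77


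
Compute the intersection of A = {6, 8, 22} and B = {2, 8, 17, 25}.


A ∩ B = elements in both A and B
A = {6, 8, 22}
B = {2, 8, 17, 25}
A ∩ B = {8}

A ∩ B = {8}


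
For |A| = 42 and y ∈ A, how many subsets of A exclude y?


Subsets of A avoiding y are subsets of A \ {y}, which has 41 elements.
Count = 2^(n-1) = 2^41
= 2199023255552

Number of subsets avoiding y = 2199023255552


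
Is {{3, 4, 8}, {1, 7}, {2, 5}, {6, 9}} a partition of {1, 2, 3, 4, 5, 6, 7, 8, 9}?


A partition requires: (1) non-empty parts, (2) pairwise disjoint, (3) union = U
Parts: {3, 4, 8}, {1, 7}, {2, 5}, {6, 9}
Union of parts: {1, 2, 3, 4, 5, 6, 7, 8, 9}
U = {1, 2, 3, 4, 5, 6, 7, 8, 9}
All non-empty? True
Pairwise disjoint? True
Covers U? True

Yes, valid partition


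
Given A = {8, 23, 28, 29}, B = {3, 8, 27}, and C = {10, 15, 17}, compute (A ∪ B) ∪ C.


A ∪ B = {3, 8, 23, 27, 28, 29}
(A ∪ B) ∪ C = {3, 8, 10, 15, 17, 23, 27, 28, 29}

A ∪ B ∪ C = {3, 8, 10, 15, 17, 23, 27, 28, 29}


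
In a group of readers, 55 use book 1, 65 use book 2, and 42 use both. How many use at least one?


|A ∪ B| = |A| + |B| - |A ∩ B|
= 55 + 65 - 42
= 78

|A ∪ B| = 78


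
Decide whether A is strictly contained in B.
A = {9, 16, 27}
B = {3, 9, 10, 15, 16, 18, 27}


A ⊂ B requires: A ⊆ B AND A ≠ B.
A ⊆ B? Yes
A = B? No
A ⊂ B: Yes (A is a proper subset of B)

Yes, A ⊂ B


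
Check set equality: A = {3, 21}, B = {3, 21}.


Two sets are equal iff they have exactly the same elements.
A = {3, 21}
B = {3, 21}
Same elements → A = B

Yes, A = B


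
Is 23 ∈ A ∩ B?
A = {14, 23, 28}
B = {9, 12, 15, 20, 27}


A = {14, 23, 28}, B = {9, 12, 15, 20, 27}
A ∩ B = elements in both A and B
A ∩ B = ∅
Checking if 23 ∈ A ∩ B
23 is not in A ∩ B → False

23 ∉ A ∩ B


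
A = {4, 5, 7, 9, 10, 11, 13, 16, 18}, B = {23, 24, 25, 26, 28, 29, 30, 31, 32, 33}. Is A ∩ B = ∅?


Disjoint means A ∩ B = ∅.
A ∩ B = ∅
A ∩ B = ∅, so A and B are disjoint.

Yes, A and B are disjoint


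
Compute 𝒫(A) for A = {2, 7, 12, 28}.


|A| = 4, so |P(A)| = 2^4 = 16
Enumerate subsets by cardinality (0 to 4):
∅, {2}, {7}, {12}, {28}, {2, 7}, {2, 12}, {2, 28}, {7, 12}, {7, 28}, {12, 28}, {2, 7, 12}, {2, 7, 28}, {2, 12, 28}, {7, 12, 28}, {2, 7, 12, 28}

P(A) has 16 subsets: ∅, {2}, {7}, {12}, {28}, {2, 7}, {2, 12}, {2, 28}, {7, 12}, {7, 28}, {12, 28}, {2, 7, 12}, {2, 7, 28}, {2, 12, 28}, {7, 12, 28}, {2, 7, 12, 28}


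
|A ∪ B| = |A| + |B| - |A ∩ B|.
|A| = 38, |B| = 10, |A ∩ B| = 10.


|A ∪ B| = |A| + |B| - |A ∩ B|
= 38 + 10 - 10
= 38

|A ∪ B| = 38


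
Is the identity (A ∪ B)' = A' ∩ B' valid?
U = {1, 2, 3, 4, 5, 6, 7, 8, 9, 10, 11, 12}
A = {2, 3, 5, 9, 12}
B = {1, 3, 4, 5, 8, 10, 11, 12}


LHS: A ∪ B = {1, 2, 3, 4, 5, 8, 9, 10, 11, 12}
(A ∪ B)' = U \ (A ∪ B) = {6, 7}
A' = {1, 4, 6, 7, 8, 10, 11}, B' = {2, 6, 7, 9}
Claimed RHS: A' ∩ B' = {6, 7}
Identity is VALID: LHS = RHS = {6, 7} ✓

Identity is valid. (A ∪ B)' = A' ∩ B' = {6, 7}


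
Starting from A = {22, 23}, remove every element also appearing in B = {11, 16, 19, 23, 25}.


A \ B = elements in A but not in B
A = {22, 23}
B = {11, 16, 19, 23, 25}
Remove from A any elements in B
A \ B = {22}

A \ B = {22}


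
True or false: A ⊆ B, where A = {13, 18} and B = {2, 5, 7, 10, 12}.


A ⊆ B means every element of A is in B.
Elements in A not in B: {13, 18}
So A ⊄ B.

No, A ⊄ B


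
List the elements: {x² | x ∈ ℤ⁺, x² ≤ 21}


Checking each candidate:
Condition: positive perfect squares ≤ 21
Result = {1, 4, 9, 16}

{1, 4, 9, 16}


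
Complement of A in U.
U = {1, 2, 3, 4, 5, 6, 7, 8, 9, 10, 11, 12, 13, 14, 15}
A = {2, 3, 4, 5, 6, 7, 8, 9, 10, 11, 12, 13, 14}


Aᶜ = U \ A = elements in U but not in A
U = {1, 2, 3, 4, 5, 6, 7, 8, 9, 10, 11, 12, 13, 14, 15}
A = {2, 3, 4, 5, 6, 7, 8, 9, 10, 11, 12, 13, 14}
Aᶜ = {1, 15}

Aᶜ = {1, 15}


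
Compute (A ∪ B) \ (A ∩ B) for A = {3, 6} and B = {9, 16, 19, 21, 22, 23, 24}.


A △ B = (A \ B) ∪ (B \ A) = elements in exactly one of A or B
A \ B = {3, 6}
B \ A = {9, 16, 19, 21, 22, 23, 24}
A △ B = {3, 6, 9, 16, 19, 21, 22, 23, 24}

A △ B = {3, 6, 9, 16, 19, 21, 22, 23, 24}
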